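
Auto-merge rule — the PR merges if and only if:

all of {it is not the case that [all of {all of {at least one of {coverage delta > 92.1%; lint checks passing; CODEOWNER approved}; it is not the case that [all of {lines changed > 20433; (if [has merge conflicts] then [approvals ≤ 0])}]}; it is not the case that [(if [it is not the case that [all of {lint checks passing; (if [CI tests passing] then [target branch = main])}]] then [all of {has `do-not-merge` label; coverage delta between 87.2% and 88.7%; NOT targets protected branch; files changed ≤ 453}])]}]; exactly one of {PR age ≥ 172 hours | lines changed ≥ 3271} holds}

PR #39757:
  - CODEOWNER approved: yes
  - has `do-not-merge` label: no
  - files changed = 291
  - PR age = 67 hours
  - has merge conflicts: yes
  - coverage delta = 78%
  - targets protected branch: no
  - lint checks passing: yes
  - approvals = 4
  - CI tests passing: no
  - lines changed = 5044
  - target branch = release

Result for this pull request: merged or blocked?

Merged

Atomic conditions:
  coverage delta > 92.1%: 78 > 92.1 is false
  lint checks passing: yes → true
  CODEOWNER approved: yes → true
  lines changed > 20433: 5044 > 20433 is false
  has merge conflicts: yes → true
  approvals ≤ 0: 4 ≤ 0 is false
  CI tests passing: no → false
  target branch = main: release == main is false
  has `do-not-merge` label: no → false
  coverage delta between 87.2% and 88.7%: 78 in [87.2, 88.7] is false
  NOT targets protected branch: no → true
  files changed ≤ 453: 291 ≤ 453 is true
  PR age ≥ 172 hours: 67 ≥ 172 is false
  lines changed ≥ 3271: 5044 ≥ 3271 is true
Combine:
[1.1.1.1] false OR true OR true = true
[1.1.1.2.1.2] true → false = false
[1.1.1.2.1] false AND false = false
[1.1.1.2] NOT false = true
[1.1.1] true AND true = true
[1.1.2.1.1.1.2] false → false (antecedent false ⇒ implication holds) = true
[1.1.2.1.1.1] true AND true = true
[1.1.2.1.1] NOT true = false
[1.1.2.1.2] false AND false AND true AND true = false
[1.1.2.1] false → false (antecedent false ⇒ implication holds) = true
[1.1.2] NOT true = false
[1.1] true AND false = false
[1] NOT false = true
[2] exactly-one(false, true) = true
[root] true AND true = true
Overall: true → merged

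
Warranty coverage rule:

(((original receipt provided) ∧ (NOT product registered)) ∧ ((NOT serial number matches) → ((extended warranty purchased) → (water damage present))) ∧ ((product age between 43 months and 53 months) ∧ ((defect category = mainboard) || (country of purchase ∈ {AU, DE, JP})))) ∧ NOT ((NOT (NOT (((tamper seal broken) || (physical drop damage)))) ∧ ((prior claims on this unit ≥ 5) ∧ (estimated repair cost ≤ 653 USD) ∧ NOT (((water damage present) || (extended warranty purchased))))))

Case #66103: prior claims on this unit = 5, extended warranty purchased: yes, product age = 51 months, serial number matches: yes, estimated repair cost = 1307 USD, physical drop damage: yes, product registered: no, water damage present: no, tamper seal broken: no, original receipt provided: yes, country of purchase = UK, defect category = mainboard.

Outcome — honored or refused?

Atomic conditions:
  original receipt provided: yes → true
  NOT product registered: no → true
  NOT serial number matches: yes → false
  extended warranty purchased: yes → true
  water damage present: no → false
  product age between 43 months and 53 months: 51 in [43, 53] is true
  defect category = mainboard: mainboard == mainboard is true
  country of purchase ∈ {AU, DE, JP}: UK is not in the set → false
  tamper seal broken: no → false
  physical drop damage: yes → true
  prior claims on this unit ≥ 5: 5 ≥ 5 is true
  estimated repair cost ≤ 653 USD: 1307 ≤ 653 is false
Combine:
[1.1] true AND true = true
[1.2.2] true → false = false
[1.2] false → false (antecedent false ⇒ implication holds) = true
[1.3.2] true OR false = true
[1.3] true AND true = true
[1] true AND true AND true = true
[2.1.1.1.1] false OR true = true
[2.1.1.1] NOT true = false
[2.1.1] NOT false = true
[2.1.2.3.1] false OR true = true
[2.1.2.3] NOT true = false
[2.1.2] true AND false AND false = false
[2.1] true AND false = false
[2] NOT false = true
[root] true AND true = true
Overall: true → honored

Honored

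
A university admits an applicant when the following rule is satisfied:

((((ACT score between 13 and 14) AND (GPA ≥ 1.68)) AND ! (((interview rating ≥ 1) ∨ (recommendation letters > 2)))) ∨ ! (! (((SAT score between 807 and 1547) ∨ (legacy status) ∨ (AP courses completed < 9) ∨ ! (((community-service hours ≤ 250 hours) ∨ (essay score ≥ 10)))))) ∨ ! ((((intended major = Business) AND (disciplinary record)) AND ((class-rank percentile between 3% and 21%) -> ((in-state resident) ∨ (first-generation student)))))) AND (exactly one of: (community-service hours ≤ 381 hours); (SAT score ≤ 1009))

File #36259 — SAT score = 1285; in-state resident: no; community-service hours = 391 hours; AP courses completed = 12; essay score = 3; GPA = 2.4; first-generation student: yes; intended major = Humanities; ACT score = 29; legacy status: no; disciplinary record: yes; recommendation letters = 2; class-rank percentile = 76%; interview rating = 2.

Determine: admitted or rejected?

Rejected

Atomic conditions:
  ACT score between 13 and 14: 29 in [13, 14] is false
  GPA ≥ 1.68: 2.4 ≥ 1.68 is true
  interview rating ≥ 1: 2 ≥ 1 is true
  recommendation letters > 2: 2 > 2 is false
  SAT score between 807 and 1547: 1285 in [807, 1547] is true
  legacy status: no → false
  AP courses completed < 9: 12 < 9 is false
  community-service hours ≤ 250 hours: 391 ≤ 250 is false
  essay score ≥ 10: 3 ≥ 10 is false
  intended major = Business: Humanities == Business is false
  disciplinary record: yes → true
  class-rank percentile between 3% and 21%: 76 in [3, 21] is false
  in-state resident: no → false
  first-generation student: yes → true
  community-service hours ≤ 381 hours: 391 ≤ 381 is false
  SAT score ≤ 1009: 1285 ≤ 1009 is false
Combine:
[1.1.1] false AND true = false
[1.1.2.1] true OR false = true
[1.1.2] NOT true = false
[1.1] false AND false = false
[1.2.1.1.4.1] false OR false = false
[1.2.1.1.4] NOT false = true
[1.2.1.1] true OR false OR false OR true = true
[1.2.1] NOT true = false
[1.2] NOT false = true
[1.3.1.1] false AND true = false
[1.3.1.2.2] false OR true = true
[1.3.1.2] false → true (antecedent false ⇒ implication holds) = true
[1.3.1] false AND true = false
[1.3] NOT false = true
[1] false OR true OR true = true
[2] exactly-one(false, false) = false
[root] true AND false = false
Overall: false → rejected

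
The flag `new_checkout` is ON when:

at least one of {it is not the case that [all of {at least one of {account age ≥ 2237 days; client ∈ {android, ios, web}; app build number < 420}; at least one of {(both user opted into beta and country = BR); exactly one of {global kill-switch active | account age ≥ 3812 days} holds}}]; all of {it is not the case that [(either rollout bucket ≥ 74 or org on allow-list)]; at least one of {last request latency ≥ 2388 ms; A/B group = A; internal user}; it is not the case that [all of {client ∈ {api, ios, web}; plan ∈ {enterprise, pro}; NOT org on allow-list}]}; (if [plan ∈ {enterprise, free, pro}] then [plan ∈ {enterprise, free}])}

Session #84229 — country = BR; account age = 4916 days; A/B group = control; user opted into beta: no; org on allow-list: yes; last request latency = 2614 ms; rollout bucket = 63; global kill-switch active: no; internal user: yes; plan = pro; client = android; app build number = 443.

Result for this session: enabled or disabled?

Atomic conditions:
  account age ≥ 2237 days: 4916 ≥ 2237 is true
  client ∈ {android, ios, web}: android is in the set → true
  app build number < 420: 443 < 420 is false
  user opted into beta: no → false
  country = BR: BR == BR is true
  global kill-switch active: no → false
  account age ≥ 3812 days: 4916 ≥ 3812 is true
  rollout bucket ≥ 74: 63 ≥ 74 is false
  org on allow-list: yes → true
  last request latency ≥ 2388 ms: 2614 ≥ 2388 is true
  A/B group = A: control == A is false
  internal user: yes → true
  client ∈ {api, ios, web}: android is not in the set → false
  plan ∈ {enterprise, pro}: pro is in the set → true
  NOT org on allow-list: yes → false
  plan ∈ {enterprise, free, pro}: pro is in the set → true
  plan ∈ {enterprise, free}: pro is not in the set → false
Combine:
[1.1.1] true OR true OR false = true
[1.1.2.1] false AND true = false
[1.1.2.2] exactly-one(false, true) = true
[1.1.2] false OR true = true
[1.1] true AND true = true
[1] NOT true = false
[2.1.1] false OR true = true
[2.1] NOT true = false
[2.2] true OR false OR true = true
[2.3.1] false AND true AND false = false
[2.3] NOT false = true
[2] false AND true AND true = false
[3] true → false = false
[root] false OR false OR false = false
Overall: false → disabled

Disabled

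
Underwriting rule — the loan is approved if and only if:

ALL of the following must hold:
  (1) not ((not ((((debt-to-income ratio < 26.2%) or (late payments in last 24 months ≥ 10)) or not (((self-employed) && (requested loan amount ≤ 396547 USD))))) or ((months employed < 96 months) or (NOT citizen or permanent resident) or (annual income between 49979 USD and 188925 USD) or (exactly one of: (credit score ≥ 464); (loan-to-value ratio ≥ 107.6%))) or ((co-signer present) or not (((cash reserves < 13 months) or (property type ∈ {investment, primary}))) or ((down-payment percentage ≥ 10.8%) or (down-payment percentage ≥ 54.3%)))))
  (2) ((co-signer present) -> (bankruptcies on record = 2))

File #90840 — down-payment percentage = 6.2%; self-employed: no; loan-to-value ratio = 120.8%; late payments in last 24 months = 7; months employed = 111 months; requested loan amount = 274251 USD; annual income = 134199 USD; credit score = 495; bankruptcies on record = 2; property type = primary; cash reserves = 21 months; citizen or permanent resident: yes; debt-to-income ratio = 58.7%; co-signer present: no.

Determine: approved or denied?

Atomic conditions:
  debt-to-income ratio < 26.2%: 58.7 < 26.2 is false
  late payments in last 24 months ≥ 10: 7 ≥ 10 is false
  self-employed: no → false
  requested loan amount ≤ 396547 USD: 274251 ≤ 396547 is true
  months employed < 96 months: 111 < 96 is false
  NOT citizen or permanent resident: yes → false
  annual income between 49979 USD and 188925 USD: 134199 in [49979, 188925] is true
  credit score ≥ 464: 495 ≥ 464 is true
  loan-to-value ratio ≥ 107.6%: 120.8 ≥ 107.6 is true
  co-signer present: no → false
  cash reserves < 13 months: 21 < 13 is false
  property type ∈ {investment, primary}: primary is in the set → true
  down-payment percentage ≥ 10.8%: 6.2 ≥ 10.8 is false
  down-payment percentage ≥ 54.3%: 6.2 ≥ 54.3 is false
  bankruptcies on record = 2: 2 == 2 is true
Combine:
[1.1.1.1.1] false OR false = false
[1.1.1.1.2.1] false AND true = false
[1.1.1.1.2] NOT false = true
[1.1.1.1] false OR true = true
[1.1.1] NOT true = false
[1.1.2.4] exactly-one(true, true) = false
[1.1.2] false OR false OR true OR false = true
[1.1.3.2.1] false OR true = true
[1.1.3.2] NOT true = false
[1.1.3.3] false OR false = false
[1.1.3] false OR false OR false = false
[1.1] false OR true OR false = true
[1] NOT true = false
[2] false → true (antecedent false ⇒ implication holds) = true
[root] false AND true = false
Overall: false → denied

Denied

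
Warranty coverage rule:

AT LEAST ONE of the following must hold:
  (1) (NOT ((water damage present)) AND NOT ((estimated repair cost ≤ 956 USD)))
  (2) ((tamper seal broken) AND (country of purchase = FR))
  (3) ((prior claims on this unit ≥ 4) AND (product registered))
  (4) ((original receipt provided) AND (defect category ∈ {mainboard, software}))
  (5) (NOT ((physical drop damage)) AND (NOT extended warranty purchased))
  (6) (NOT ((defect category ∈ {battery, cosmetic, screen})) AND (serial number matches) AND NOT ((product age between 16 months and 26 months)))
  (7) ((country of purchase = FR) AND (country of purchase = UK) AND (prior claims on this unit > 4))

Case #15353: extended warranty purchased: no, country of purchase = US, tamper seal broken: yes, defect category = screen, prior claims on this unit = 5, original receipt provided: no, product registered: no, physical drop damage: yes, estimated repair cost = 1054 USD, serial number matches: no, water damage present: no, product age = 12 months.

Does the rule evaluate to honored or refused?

Atomic conditions:
  water damage present: no → false
  estimated repair cost ≤ 956 USD: 1054 ≤ 956 is false
  tamper seal broken: yes → true
  country of purchase = FR: US == FR is false
  prior claims on this unit ≥ 4: 5 ≥ 4 is true
  product registered: no → false
  original receipt provided: no → false
  defect category ∈ {mainboard, software}: screen is not in the set → false
  physical drop damage: yes → true
  NOT extended warranty purchased: no → true
  defect category ∈ {battery, cosmetic, screen}: screen is in the set → true
  serial number matches: no → false
  product age between 16 months and 26 months: 12 in [16, 26] is false
  country of purchase = UK: US == UK is false
  prior claims on this unit > 4: 5 > 4 is true
Combine:
[1.1] NOT false = true
[1.2] NOT false = true
[1] true AND true = true
[2] true AND false = false
[3] true AND false = false
[4] false AND false = false
[5.1] NOT true = false
[5] false AND true = false
[6.1] NOT true = false
[6.3] NOT false = true
[6] false AND false AND true = false
[7] false AND false AND true = false
[root] true OR false OR false OR false OR false OR false OR false = true
Overall: true → honored

Honored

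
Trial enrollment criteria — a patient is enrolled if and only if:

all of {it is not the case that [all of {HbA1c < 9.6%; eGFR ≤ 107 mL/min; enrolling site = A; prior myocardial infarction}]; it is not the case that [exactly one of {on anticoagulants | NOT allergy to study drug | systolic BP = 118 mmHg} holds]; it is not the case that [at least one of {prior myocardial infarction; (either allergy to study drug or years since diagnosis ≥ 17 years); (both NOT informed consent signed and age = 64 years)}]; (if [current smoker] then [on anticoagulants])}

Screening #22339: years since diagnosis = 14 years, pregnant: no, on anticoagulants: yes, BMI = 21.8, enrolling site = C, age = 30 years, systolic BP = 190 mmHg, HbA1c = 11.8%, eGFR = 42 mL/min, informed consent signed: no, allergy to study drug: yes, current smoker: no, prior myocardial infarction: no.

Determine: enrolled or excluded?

Atomic conditions:
  HbA1c < 9.6%: 11.8 < 9.6 is false
  eGFR ≤ 107 mL/min: 42 ≤ 107 is true
  enrolling site = A: C == A is false
  prior myocardial infarction: no → false
  on anticoagulants: yes → true
  NOT allergy to study drug: yes → false
  systolic BP = 118 mmHg: 190 == 118 is false
  allergy to study drug: yes → true
  years since diagnosis ≥ 17 years: 14 ≥ 17 is false
  NOT informed consent signed: no → true
  age = 64 years: 30 == 64 is false
  current smoker: no → false
Combine:
[1.1] false AND true AND false AND false = false
[1] NOT false = true
[2.1] exactly-one(true, false, false) = true
[2] NOT true = false
[3.1.2] true OR false = true
[3.1.3] true AND false = false
[3.1] false OR true OR false = true
[3] NOT true = false
[4] false → true (antecedent false ⇒ implication holds) = true
[root] true AND false AND false AND true = false
Overall: false → excluded

Excluded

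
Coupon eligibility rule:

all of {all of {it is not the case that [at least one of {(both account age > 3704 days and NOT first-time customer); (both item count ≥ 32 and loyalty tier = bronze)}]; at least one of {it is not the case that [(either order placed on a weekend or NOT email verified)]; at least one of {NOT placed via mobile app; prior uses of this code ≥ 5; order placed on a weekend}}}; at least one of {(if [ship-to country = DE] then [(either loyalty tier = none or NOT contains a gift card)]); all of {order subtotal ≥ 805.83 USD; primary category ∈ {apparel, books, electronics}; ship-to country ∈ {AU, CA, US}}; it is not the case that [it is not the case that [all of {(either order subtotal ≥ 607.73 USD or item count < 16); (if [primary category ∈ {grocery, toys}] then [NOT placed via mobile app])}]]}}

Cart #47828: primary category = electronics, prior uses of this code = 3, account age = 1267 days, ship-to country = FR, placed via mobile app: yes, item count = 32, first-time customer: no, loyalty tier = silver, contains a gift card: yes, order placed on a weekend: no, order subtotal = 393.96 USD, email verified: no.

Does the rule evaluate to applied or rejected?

Atomic conditions:
  account age > 3704 days: 1267 > 3704 is false
  NOT first-time customer: no → true
  item count ≥ 32: 32 ≥ 32 is true
  loyalty tier = bronze: silver == bronze is false
  order placed on a weekend: no → false
  NOT email verified: no → true
  NOT placed via mobile app: yes → false
  prior uses of this code ≥ 5: 3 ≥ 5 is false
  ship-to country = DE: FR == DE is false
  loyalty tier = none: silver == none is false
  NOT contains a gift card: yes → false
  order subtotal ≥ 805.83 USD: 393.96 ≥ 805.83 is false
  primary category ∈ {apparel, books, electronics}: electronics is in the set → true
  ship-to country ∈ {AU, CA, US}: FR is not in the set → false
  order subtotal ≥ 607.73 USD: 393.96 ≥ 607.73 is false
  item count < 16: 32 < 16 is false
  primary category ∈ {grocery, toys}: electronics is not in the set → false
Combine:
[1.1.1.1] false AND true = false
[1.1.1.2] true AND false = false
[1.1.1] false OR false = false
[1.1] NOT false = true
[1.2.1.1] false OR true = true
[1.2.1] NOT true = false
[1.2.2] false OR false OR false = false
[1.2] false OR false = false
[1] true AND false = false
[2.1.2] false OR false = false
[2.1] false → false (antecedent false ⇒ implication holds) = true
[2.2] false AND true AND false = false
[2.3.1.1.1] false OR false = false
[2.3.1.1.2] false → false (antecedent false ⇒ implication holds) = true
[2.3.1.1] false AND true = false
[2.3.1] NOT false = true
[2.3] NOT true = false
[2] true OR false OR false = true
[root] false AND true = false
Overall: false → rejected

Rejected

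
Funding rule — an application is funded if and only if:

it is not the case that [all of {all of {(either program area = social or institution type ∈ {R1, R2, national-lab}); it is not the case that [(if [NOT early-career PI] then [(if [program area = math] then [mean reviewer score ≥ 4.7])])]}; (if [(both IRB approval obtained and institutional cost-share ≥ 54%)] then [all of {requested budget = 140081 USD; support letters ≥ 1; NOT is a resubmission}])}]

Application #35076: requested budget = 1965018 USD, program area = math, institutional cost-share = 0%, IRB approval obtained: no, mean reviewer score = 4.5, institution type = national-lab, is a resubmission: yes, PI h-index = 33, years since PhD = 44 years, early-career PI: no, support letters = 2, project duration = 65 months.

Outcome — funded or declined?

Atomic conditions:
  program area = social: math == social is false
  institution type ∈ {R1, R2, national-lab}: national-lab is in the set → true
  NOT early-career PI: no → true
  program area = math: math == math is true
  mean reviewer score ≥ 4.7: 4.5 ≥ 4.7 is false
  IRB approval obtained: no → false
  institutional cost-share ≥ 54%: 0 ≥ 54 is false
  requested budget = 140081 USD: 1965018 == 140081 is false
  support letters ≥ 1: 2 ≥ 1 is true
  NOT is a resubmission: yes → false
Combine:
[1.1.1] false OR true = true
[1.1.2.1.2] true → false = false
[1.1.2.1] true → false = false
[1.1.2] NOT false = true
[1.1] true AND true = true
[1.2.1] false AND false = false
[1.2.2] false AND true AND false = false
[1.2] false → false (antecedent false ⇒ implication holds) = true
[1] true AND true = true
[root] NOT true = false
Overall: false → declined

Declined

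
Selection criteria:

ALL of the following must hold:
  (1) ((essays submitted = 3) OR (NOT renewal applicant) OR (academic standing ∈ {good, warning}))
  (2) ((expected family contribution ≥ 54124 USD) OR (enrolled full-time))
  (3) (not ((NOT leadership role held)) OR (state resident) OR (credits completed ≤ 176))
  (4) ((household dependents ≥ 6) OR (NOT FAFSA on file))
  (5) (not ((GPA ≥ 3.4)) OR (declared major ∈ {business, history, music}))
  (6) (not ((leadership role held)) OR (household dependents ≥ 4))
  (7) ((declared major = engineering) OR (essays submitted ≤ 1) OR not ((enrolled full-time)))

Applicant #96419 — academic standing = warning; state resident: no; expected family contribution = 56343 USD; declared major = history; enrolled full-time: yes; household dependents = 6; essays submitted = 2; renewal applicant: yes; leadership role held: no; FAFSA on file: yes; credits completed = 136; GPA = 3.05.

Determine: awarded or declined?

Atomic conditions:
  essays submitted = 3: 2 == 3 is false
  NOT renewal applicant: yes → false
  academic standing ∈ {good, warning}: warning is in the set → true
  expected family contribution ≥ 54124 USD: 56343 ≥ 54124 is true
  enrolled full-time: yes → true
  NOT leadership role held: no → true
  state resident: no → false
  credits completed ≤ 176: 136 ≤ 176 is true
  household dependents ≥ 6: 6 ≥ 6 is true
  NOT FAFSA on file: yes → false
  GPA ≥ 3.4: 3.05 ≥ 3.4 is false
  declared major ∈ {business, history, music}: history is in the set → true
  leadership role held: no → false
  household dependents ≥ 4: 6 ≥ 4 is true
  declared major = engineering: history == engineering is false
  essays submitted ≤ 1: 2 ≤ 1 is false
Combine:
[1] false OR false OR true = true
[2] true OR true = true
[3.1] NOT true = false
[3] false OR false OR true = true
[4] true OR false = true
[5.1] NOT false = true
[5] true OR true = true
[6.1] NOT false = true
[6] true OR true = true
[7.3] NOT true = false
[7] false OR false OR false = false
[root] true AND true AND true AND true AND true AND true AND false = false
Overall: false → declined

Declined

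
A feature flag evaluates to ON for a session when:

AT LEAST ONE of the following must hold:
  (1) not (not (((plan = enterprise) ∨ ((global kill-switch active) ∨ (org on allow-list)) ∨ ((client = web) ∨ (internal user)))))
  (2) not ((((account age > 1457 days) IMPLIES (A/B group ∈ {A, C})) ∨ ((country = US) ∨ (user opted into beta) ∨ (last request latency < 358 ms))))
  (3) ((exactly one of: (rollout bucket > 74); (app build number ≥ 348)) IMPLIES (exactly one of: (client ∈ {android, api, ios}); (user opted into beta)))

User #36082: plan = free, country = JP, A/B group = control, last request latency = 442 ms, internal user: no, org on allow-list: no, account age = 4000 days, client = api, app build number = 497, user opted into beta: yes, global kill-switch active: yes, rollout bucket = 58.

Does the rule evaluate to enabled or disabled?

Atomic conditions:
  plan = enterprise: free == enterprise is false
  global kill-switch active: yes → true
  org on allow-list: no → false
  client = web: api == web is false
  internal user: no → false
  account age > 1457 days: 4000 > 1457 is true
  A/B group ∈ {A, C}: control is not in the set → false
  country = US: JP == US is false
  user opted into beta: yes → true
  last request latency < 358 ms: 442 < 358 is false
  rollout bucket > 74: 58 > 74 is false
  app build number ≥ 348: 497 ≥ 348 is true
  client ∈ {android, api, ios}: api is in the set → true
Combine:
[1.1.1.2] true OR false = true
[1.1.1.3] false OR false = false
[1.1.1] false OR true OR false = true
[1.1] NOT true = false
[1] NOT false = true
[2.1.1] true → false = false
[2.1.2] false OR true OR false = true
[2.1] false OR true = true
[2] NOT true = false
[3.1] exactly-one(false, true) = true
[3.2] exactly-one(true, true) = false
[3] true → false = false
[root] true OR false OR false = true
Overall: true → enabled

Enabled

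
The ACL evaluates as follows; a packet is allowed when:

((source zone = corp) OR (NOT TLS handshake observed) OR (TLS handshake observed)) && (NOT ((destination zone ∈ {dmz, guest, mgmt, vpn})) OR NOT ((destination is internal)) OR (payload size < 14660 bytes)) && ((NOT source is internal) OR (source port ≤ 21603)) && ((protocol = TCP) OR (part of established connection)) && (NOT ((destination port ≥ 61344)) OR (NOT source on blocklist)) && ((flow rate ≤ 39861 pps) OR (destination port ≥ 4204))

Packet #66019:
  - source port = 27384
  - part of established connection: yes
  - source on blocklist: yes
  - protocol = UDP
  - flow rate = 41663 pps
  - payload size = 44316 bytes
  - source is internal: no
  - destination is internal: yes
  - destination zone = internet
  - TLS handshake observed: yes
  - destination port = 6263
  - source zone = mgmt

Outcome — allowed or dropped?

Atomic conditions:
  source zone = corp: mgmt == corp is false
  NOT TLS handshake observed: yes → false
  TLS handshake observed: yes → true
  destination zone ∈ {dmz, guest, mgmt, vpn}: internet is not in the set → false
  destination is internal: yes → true
  payload size < 14660 bytes: 44316 < 14660 is false
  NOT source is internal: no → true
  source port ≤ 21603: 27384 ≤ 21603 is false
  protocol = TCP: UDP == TCP is false
  part of established connection: yes → true
  destination port ≥ 61344: 6263 ≥ 61344 is false
  NOT source on blocklist: yes → false
  flow rate ≤ 39861 pps: 41663 ≤ 39861 is false
  destination port ≥ 4204: 6263 ≥ 4204 is true
Combine:
[1] false OR false OR true = true
[2.1] NOT false = true
[2.2] NOT true = false
[2] true OR false OR false = true
[3] true OR false = true
[4] false OR true = true
[5.1] NOT false = true
[5] true OR false = true
[6] false OR true = true
[root] true AND true AND true AND true AND true AND true = true
Overall: true → allowed

Allowed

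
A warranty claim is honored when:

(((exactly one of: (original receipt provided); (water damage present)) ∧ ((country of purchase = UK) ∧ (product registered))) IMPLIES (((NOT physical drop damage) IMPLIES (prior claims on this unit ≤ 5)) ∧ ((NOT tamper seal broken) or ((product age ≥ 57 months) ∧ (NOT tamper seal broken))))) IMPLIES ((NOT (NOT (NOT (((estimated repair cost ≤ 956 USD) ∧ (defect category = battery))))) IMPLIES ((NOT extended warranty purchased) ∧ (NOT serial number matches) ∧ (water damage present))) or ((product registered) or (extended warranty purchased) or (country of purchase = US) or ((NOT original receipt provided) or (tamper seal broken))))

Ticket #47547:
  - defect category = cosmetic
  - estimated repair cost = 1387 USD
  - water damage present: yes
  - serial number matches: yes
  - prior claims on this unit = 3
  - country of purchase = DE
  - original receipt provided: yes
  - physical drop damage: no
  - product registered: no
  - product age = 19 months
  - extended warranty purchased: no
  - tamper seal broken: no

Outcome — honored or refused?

Refused

Atomic conditions:
  original receipt provided: yes → true
  water damage present: yes → true
  country of purchase = UK: DE == UK is false
  product registered: no → false
  NOT physical drop damage: no → true
  prior claims on this unit ≤ 5: 3 ≤ 5 is true
  NOT tamper seal broken: no → true
  product age ≥ 57 months: 19 ≥ 57 is false
  estimated repair cost ≤ 956 USD: 1387 ≤ 956 is false
  defect category = battery: cosmetic == battery is false
  NOT extended warranty purchased: no → true
  NOT serial number matches: yes → false
  extended warranty purchased: no → false
  country of purchase = US: DE == US is false
  NOT original receipt provided: yes → false
  tamper seal broken: no → false
Combine:
[1.1.1] exactly-one(true, true) = false
[1.1.2] false AND false = false
[1.1] false AND false = false
[1.2.1] true → true = true
[1.2.2.2] false AND true = false
[1.2.2] true OR false = true
[1.2] true AND true = true
[1] false → true (antecedent false ⇒ implication holds) = true
[2.1.1.1.1.1] false AND false = false
[2.1.1.1.1] NOT false = true
[2.1.1.1] NOT true = false
[2.1.1] NOT false = true
[2.1.2] true AND false AND true = false
[2.1] true → false = false
[2.2.4] false OR false = false
[2.2] false OR false OR false OR false = false
[2] false OR false = false
[root] true → false = false
Overall: false → refused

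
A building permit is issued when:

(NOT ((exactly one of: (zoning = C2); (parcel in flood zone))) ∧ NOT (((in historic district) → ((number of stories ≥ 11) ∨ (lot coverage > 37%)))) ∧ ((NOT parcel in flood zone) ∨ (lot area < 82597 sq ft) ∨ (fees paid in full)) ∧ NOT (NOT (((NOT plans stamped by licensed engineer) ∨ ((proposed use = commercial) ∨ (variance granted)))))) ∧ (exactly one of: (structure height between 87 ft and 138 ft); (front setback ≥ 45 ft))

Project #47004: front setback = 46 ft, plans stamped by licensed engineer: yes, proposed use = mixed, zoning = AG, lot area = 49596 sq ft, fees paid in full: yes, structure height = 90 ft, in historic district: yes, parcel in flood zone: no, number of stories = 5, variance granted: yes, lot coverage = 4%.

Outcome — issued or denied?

Atomic conditions:
  zoning = C2: AG == C2 is false
  parcel in flood zone: no → false
  in historic district: yes → true
  number of stories ≥ 11: 5 ≥ 11 is false
  lot coverage > 37%: 4 > 37 is false
  NOT parcel in flood zone: no → true
  lot area < 82597 sq ft: 49596 < 82597 is true
  fees paid in full: yes → true
  NOT plans stamped by licensed engineer: yes → false
  proposed use = commercial: mixed == commercial is false
  variance granted: yes → true
  structure height between 87 ft and 138 ft: 90 in [87, 138] is true
  front setback ≥ 45 ft: 46 ≥ 45 is true
Combine:
[1.1.1] exactly-one(false, false) = false
[1.1] NOT false = true
[1.2.1.2] false OR false = false
[1.2.1] true → false = false
[1.2] NOT false = true
[1.3] true OR true OR true = true
[1.4.1.1.2] false OR true = true
[1.4.1.1] false OR true = true
[1.4.1] NOT true = false
[1.4] NOT false = true
[1] true AND true AND true AND true = true
[2] exactly-one(true, true) = false
[root] true AND false = false
Overall: false → denied

Denied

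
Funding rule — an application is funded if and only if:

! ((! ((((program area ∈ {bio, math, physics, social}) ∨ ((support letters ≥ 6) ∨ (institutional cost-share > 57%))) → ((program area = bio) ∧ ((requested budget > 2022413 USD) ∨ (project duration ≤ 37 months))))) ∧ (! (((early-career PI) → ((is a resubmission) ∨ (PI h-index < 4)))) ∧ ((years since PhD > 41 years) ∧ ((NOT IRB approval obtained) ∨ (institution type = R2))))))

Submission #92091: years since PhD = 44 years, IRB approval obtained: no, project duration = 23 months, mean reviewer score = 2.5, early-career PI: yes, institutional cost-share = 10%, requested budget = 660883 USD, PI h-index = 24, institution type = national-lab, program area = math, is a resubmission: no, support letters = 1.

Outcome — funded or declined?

Declined

Atomic conditions:
  program area ∈ {bio, math, physics, social}: math is in the set → true
  support letters ≥ 6: 1 ≥ 6 is false
  institutional cost-share > 57%: 10 > 57 is false
  program area = bio: math == bio is false
  requested budget > 2022413 USD: 660883 > 2022413 is false
  project duration ≤ 37 months: 23 ≤ 37 is true
  early-career PI: yes → true
  is a resubmission: no → false
  PI h-index < 4: 24 < 4 is false
  years since PhD > 41 years: 44 > 41 is true
  NOT IRB approval obtained: no → true
  institution type = R2: national-lab == R2 is false
Combine:
[1.1.1.1.2] false OR false = false
[1.1.1.1] true OR false = true
[1.1.1.2.2] false OR true = true
[1.1.1.2] false AND true = false
[1.1.1] true → false = false
[1.1] NOT false = true
[1.2.1.1.2] false OR false = false
[1.2.1.1] true → false = false
[1.2.1] NOT false = true
[1.2.2.2] true OR false = true
[1.2.2] true AND true = true
[1.2] true AND true = true
[1] true AND true = true
[root] NOT true = false
Overall: false → declined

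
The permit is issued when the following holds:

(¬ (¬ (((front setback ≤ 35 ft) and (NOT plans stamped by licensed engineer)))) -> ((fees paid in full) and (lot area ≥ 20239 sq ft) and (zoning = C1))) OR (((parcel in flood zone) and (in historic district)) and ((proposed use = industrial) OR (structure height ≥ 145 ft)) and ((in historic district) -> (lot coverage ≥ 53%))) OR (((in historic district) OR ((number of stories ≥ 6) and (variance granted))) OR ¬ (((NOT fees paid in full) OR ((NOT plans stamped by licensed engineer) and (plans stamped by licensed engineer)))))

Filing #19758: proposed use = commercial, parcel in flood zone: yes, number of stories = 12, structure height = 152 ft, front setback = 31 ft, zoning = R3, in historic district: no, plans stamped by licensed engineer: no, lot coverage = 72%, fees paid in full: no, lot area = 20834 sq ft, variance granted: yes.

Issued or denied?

Atomic conditions:
  front setback ≤ 35 ft: 31 ≤ 35 is true
  NOT plans stamped by licensed engineer: no → true
  fees paid in full: no → false
  lot area ≥ 20239 sq ft: 20834 ≥ 20239 is true
  zoning = C1: R3 == C1 is false
  parcel in flood zone: yes → true
  in historic district: no → false
  proposed use = industrial: commercial == industrial is false
  structure height ≥ 145 ft: 152 ≥ 145 is true
  lot coverage ≥ 53%: 72 ≥ 53 is true
  number of stories ≥ 6: 12 ≥ 6 is true
  variance granted: yes → true
  NOT fees paid in full: no → true
  plans stamped by licensed engineer: no → false
Combine:
[1.1.1.1] true AND true = true
[1.1.1] NOT true = false
[1.1] NOT false = true
[1.2] false AND true AND false = false
[1] true → false = false
[2.1] true AND false = false
[2.2] false OR true = true
[2.3] false → true (antecedent false ⇒ implication holds) = true
[2] false AND true AND true = false
[3.1.2] true AND true = true
[3.1] false OR true = true
[3.2.1.2] true AND false = false
[3.2.1] true OR false = true
[3.2] NOT true = false
[3] true OR false = true
[root] false OR false OR true = true
Overall: true → issued

Issued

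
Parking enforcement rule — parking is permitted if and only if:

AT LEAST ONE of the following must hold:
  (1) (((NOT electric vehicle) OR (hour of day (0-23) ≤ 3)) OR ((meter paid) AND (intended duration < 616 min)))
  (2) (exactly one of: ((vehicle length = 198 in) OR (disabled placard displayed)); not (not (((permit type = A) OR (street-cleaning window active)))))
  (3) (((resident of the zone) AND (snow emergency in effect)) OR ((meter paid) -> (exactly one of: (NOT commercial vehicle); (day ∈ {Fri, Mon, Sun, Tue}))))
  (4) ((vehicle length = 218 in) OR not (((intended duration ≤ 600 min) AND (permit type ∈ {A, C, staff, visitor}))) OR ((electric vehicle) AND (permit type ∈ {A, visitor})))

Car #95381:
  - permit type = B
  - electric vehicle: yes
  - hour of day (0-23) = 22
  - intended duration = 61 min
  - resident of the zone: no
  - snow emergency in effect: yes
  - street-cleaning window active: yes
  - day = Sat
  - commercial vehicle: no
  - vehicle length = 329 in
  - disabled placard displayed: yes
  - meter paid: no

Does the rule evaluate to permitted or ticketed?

Permitted

Atomic conditions:
  NOT electric vehicle: yes → false
  hour of day (0-23) ≤ 3: 22 ≤ 3 is false
  meter paid: no → false
  intended duration < 616 min: 61 < 616 is true
  vehicle length = 198 in: 329 == 198 is false
  disabled placard displayed: yes → true
  permit type = A: B == A is false
  street-cleaning window active: yes → true
  resident of the zone: no → false
  snow emergency in effect: yes → true
  NOT commercial vehicle: no → true
  day ∈ {Fri, Mon, Sun, Tue}: Sat is not in the set → false
  vehicle length = 218 in: 329 == 218 is false
  intended duration ≤ 600 min: 61 ≤ 600 is true
  permit type ∈ {A, C, staff, visitor}: B is not in the set → false
  electric vehicle: yes → true
  permit type ∈ {A, visitor}: B is not in the set → false
Combine:
[1.1] false OR false = false
[1.2] false AND true = false
[1] false OR false = false
[2.1] false OR true = true
[2.2.1.1] false OR true = true
[2.2.1] NOT true = false
[2.2] NOT false = true
[2] exactly-one(true, true) = false
[3.1] false AND true = false
[3.2.2] exactly-one(true, false) = true
[3.2] false → true (antecedent false ⇒ implication holds) = true
[3] false OR true = true
[4.2.1] true AND false = false
[4.2] NOT false = true
[4.3] true AND false = false
[4] false OR true OR false = true
[root] false OR false OR true OR true = true
Overall: true → permitted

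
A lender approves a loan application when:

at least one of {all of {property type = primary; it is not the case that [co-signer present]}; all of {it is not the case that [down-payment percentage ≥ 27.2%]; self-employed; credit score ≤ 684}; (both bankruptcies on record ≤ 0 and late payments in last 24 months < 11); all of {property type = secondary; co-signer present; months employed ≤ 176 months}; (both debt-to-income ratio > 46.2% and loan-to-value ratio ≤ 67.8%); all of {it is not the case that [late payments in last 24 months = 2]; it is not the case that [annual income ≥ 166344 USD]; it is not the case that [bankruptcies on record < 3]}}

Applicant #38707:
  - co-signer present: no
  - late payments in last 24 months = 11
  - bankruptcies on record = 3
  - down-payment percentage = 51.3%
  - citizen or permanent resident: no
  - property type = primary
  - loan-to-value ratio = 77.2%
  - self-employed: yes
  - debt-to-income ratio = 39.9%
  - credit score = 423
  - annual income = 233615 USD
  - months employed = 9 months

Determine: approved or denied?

Atomic conditions:
  property type = primary: primary == primary is true
  co-signer present: no → false
  down-payment percentage ≥ 27.2%: 51.3 ≥ 27.2 is true
  self-employed: yes → true
  credit score ≤ 684: 423 ≤ 684 is true
  bankruptcies on record ≤ 0: 3 ≤ 0 is false
  late payments in last 24 months < 11: 11 < 11 is false
  property type = secondary: primary == secondary is false
  months employed ≤ 176 months: 9 ≤ 176 is true
  debt-to-income ratio > 46.2%: 39.9 > 46.2 is false
  loan-to-value ratio ≤ 67.8%: 77.2 ≤ 67.8 is false
  late payments in last 24 months = 2: 11 == 2 is false
  annual income ≥ 166344 USD: 233615 ≥ 166344 is true
  bankruptcies on record < 3: 3 < 3 is false
Combine:
[1.2] NOT false = true
[1] true AND true = true
[2.1] NOT true = false
[2] false AND true AND true = false
[3] false AND false = false
[4] false AND false AND true = false
[5] false AND false = false
[6.1] NOT false = true
[6.2] NOT true = false
[6.3] NOT false = true
[6] true AND false AND true = false
[root] true OR false OR false OR false OR false OR false = true
Overall: true → approved

Approved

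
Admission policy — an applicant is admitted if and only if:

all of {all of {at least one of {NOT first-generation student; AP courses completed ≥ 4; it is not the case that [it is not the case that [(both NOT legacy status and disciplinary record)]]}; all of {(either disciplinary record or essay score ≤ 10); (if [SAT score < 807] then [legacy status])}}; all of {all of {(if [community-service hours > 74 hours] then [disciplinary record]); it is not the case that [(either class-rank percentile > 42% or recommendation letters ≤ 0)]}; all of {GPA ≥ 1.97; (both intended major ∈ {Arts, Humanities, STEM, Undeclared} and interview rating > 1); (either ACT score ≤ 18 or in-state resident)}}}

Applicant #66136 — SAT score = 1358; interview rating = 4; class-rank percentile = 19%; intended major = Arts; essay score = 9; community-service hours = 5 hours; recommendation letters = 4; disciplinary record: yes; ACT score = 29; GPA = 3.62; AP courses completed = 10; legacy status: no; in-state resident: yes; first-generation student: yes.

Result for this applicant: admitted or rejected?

Atomic conditions:
  NOT first-generation student: yes → false
  AP courses completed ≥ 4: 10 ≥ 4 is true
  NOT legacy status: no → true
  disciplinary record: yes → true
  essay score ≤ 10: 9 ≤ 10 is true
  SAT score < 807: 1358 < 807 is false
  legacy status: no → false
  community-service hours > 74 hours: 5 > 74 is false
  class-rank percentile > 42%: 19 > 42 is false
  recommendation letters ≤ 0: 4 ≤ 0 is false
  GPA ≥ 1.97: 3.62 ≥ 1.97 is true
  intended major ∈ {Arts, Humanities, STEM, Undeclared}: Arts is in the set → true
  interview rating > 1: 4 > 1 is true
  ACT score ≤ 18: 29 ≤ 18 is false
  in-state resident: yes → true
Combine:
[1.1.3.1.1] true AND true = true
[1.1.3.1] NOT true = false
[1.1.3] NOT false = true
[1.1] false OR true OR true = true
[1.2.1] true OR true = true
[1.2.2] false → false (antecedent false ⇒ implication holds) = true
[1.2] true AND true = true
[1] true AND true = true
[2.1.1] false → true (antecedent false ⇒ implication holds) = true
[2.1.2.1] false OR false = false
[2.1.2] NOT false = true
[2.1] true AND true = true
[2.2.2] true AND true = true
[2.2.3] false OR true = true
[2.2] true AND true AND true = true
[2] true AND true = true
[root] true AND true = true
Overall: true → admitted

Admitted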